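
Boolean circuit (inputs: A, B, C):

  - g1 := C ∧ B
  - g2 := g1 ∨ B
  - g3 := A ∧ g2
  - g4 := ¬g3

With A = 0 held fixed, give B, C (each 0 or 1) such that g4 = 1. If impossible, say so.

Check with A = 0 and B=1, C=1:
g1 = C ∧ B = 1 ∧ 1 = 1
g2 = g1 ∨ B = 1 ∨ 1 = 1
g3 = A ∧ g2 = 0 ∧ 1 = 0
g4 = ¬g3 = ¬0 = 1
So g4 = 1.

B=1, C=1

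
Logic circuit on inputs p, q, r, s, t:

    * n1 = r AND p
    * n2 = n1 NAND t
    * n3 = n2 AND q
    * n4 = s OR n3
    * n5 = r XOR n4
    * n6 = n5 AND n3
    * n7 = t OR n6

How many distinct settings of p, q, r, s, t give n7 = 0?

12

n7 = t OR n6 must be 0, so both t = 0 and n6 = 0.
n6 = n5 AND n3 must be 0, so at least one of n5, n3 is 0.
Enumerating the 32 input combinations, 12 give n7 = 0 and 20 give n7 = 1.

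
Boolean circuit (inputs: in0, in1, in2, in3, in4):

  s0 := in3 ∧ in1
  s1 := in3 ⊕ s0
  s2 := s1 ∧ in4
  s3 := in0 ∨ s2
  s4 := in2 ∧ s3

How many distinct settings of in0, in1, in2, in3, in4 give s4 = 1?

s4 = in2 ∧ s3 must be 1, so both in2 = 1 and s3 = 1.
s3 = in0 ∨ s2 must be 1, so at least one of in0, s2 is 1.
Enumerating the 32 input combinations, 9 give s4 = 1 and 23 give s4 = 0.

9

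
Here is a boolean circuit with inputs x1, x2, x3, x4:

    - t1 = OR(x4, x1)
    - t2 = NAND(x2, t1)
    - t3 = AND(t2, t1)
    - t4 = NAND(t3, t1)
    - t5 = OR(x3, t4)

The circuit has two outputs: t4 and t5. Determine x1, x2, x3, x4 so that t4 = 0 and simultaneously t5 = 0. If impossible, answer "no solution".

x1=1, x2=0, x3=0, x4=1

Check with x1=1, x2=0, x3=0, x4=1:
t1 = OR(x4, x1) = OR(1, 1) = 1
t2 = NAND(x2, t1) = NAND(0, 1) = 1
t3 = AND(t2, t1) = AND(1, 1) = 1
t4 = NAND(t3, t1) = NAND(1, 1) = 0
t5 = OR(x3, t4) = OR(0, 0) = 0
So t4 = 0 and t5 = 0.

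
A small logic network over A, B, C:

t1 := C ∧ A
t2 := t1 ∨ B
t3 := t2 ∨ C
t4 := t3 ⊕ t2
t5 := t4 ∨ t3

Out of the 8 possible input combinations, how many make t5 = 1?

t5 = t4 ∨ t3 must be 1, so at least one of t4, t3 is 1.
Satisfying assignments:
  A=0, B=0, C=1
  A=0, B=1, C=0
  A=0, B=1, C=1
  A=1, B=0, C=1
  A=1, B=1, C=0
  A=1, B=1, C=1

6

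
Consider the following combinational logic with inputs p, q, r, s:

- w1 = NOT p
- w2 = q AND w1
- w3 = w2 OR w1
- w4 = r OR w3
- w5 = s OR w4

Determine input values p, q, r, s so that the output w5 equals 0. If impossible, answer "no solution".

p=1, q=0, r=0, s=0

w5 = s OR w4 must be 0, so both s = 0 and w4 = 0.
w4 = r OR w3 must be 0, so both r = 0 and w3 = 0.
Check with p=1, q=0, r=0, s=0:
w1 = NOT p = NOT 1 = 0
w2 = q AND w1 = 0 AND 0 = 0
w3 = w2 OR w1 = 0 OR 0 = 0
w4 = r OR w3 = 0 OR 0 = 0
w5 = s OR w4 = 0 OR 0 = 0
So w5 = 0 as required.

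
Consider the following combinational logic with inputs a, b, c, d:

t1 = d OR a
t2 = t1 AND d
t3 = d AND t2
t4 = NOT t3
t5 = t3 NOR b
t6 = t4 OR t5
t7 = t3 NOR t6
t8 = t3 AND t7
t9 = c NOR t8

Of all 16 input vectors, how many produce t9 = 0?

t9 = c NOR t8 must be 0, so at least one of c, t8 is 1.
Enumerating the 16 input combinations, 8 give t9 = 0 and 8 give t9 = 1.

8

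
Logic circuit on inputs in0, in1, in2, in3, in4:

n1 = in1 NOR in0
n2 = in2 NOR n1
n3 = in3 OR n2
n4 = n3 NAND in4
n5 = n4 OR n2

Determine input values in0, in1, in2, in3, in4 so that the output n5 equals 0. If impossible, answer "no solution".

n5 = n4 OR n2 must be 0, so both n4 = 0 and n2 = 0.
n4 = n3 NAND in4 must be 0, so both n3 = 1 and in4 = 1.
Check with in0=0 in1=1 in2=1 in3=1 in4=1:
n1 = in1 NOR in0 = 1 NOR 0 = 0
n2 = in2 NOR n1 = 1 NOR 0 = 0
n3 = in3 OR n2 = 1 OR 0 = 1
n4 = n3 NAND in4 = 1 NAND 1 = 0
n5 = n4 OR n2 = 0 OR 0 = 0
So n5 = 0 as required.

in0=0 in1=1 in2=1 in3=1 in4=1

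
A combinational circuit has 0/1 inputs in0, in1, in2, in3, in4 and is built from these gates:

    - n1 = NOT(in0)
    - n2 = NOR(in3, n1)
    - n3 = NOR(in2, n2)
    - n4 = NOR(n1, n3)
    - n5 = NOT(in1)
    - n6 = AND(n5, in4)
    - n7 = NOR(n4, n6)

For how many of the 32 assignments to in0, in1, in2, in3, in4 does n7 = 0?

n7 = NOR(n4, n6) must be 0, so at least one of n4, n6 is 1.
Enumerating the 32 input combinations, 17 give n7 = 0 and 15 give n7 = 1.

17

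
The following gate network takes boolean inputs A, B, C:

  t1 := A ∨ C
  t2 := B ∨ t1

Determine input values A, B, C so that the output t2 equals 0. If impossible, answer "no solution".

t2 = B ∨ t1 must be 0, so both B = 0 and t1 = 0.
t1 = A ∨ C must be 0, so both A = 0 and C = 0.
Check with A=0, B=0, C=0:
t1 = A ∨ C = 0 ∨ 0 = 0
t2 = B ∨ t1 = 0 ∨ 0 = 0
So t2 = 0 as required.

A=0, B=0, C=0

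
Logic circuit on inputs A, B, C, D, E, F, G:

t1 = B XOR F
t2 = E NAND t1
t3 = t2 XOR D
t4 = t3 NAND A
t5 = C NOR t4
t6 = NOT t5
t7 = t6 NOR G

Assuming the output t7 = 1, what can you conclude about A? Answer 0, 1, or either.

1

t7 = t6 NOR G must be 1, so both t6 = 0 and G = 0.
Every assignment with t7 = 1 has A = 1; there are 8 such assignment(s).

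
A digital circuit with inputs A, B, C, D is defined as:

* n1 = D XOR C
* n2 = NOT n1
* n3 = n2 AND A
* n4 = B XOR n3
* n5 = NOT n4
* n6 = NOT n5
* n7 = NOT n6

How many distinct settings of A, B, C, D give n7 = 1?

8

n7 = NOT n6 must be 1, so n6 = 0.
n6 = NOT n5 must be 0, so n5 = 1.
n5 = NOT n4 must be 1, so n4 = 0.
Enumerating the 16 input combinations, 8 give n7 = 1 and 8 give n7 = 0.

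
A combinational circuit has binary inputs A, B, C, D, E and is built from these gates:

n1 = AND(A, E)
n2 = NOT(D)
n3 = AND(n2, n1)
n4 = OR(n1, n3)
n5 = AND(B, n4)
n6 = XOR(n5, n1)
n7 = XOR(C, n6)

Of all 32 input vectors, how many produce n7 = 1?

n7 = XOR(C, n6) must be 1, so C and n6 differ.
Enumerating the 32 input combinations, 16 give n7 = 1 and 16 give n7 = 0.

16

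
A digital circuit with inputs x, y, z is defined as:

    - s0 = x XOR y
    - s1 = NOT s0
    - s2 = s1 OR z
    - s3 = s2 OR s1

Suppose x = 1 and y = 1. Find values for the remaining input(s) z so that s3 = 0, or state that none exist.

With x = 1 and y = 1 fixed, none of the 2 settings of z give s3 = 0.
For example, with z=1:
s0 = x XOR y = 1 XOR 1 = 0
s1 = NOT s0 = NOT 0 = 1
s2 = s1 OR z = 1 OR 1 = 1
s3 = s2 OR s1 = 1 OR 1 = 1
giving s3 = 1 ≠ 0.

no solution exists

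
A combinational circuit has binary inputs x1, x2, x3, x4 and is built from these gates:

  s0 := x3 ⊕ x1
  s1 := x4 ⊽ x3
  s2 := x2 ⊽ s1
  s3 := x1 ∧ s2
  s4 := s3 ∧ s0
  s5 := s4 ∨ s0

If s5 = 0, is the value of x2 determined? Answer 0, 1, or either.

Both values of x2 occur among assignments with s5 = 0:
  x2=0: x1=0, x2=0, x3=0, x4=0
  x2=1: x1=0, x2=1, x3=0, x4=0

either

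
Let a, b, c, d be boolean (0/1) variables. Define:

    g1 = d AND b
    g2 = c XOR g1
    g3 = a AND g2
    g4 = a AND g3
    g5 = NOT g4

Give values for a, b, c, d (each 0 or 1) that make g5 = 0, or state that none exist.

Check with a=1, b=1, c=1, d=0:
g1 = d AND b = 0 AND 1 = 0
g2 = c XOR g1 = 1 XOR 0 = 1
g3 = a AND g2 = 1 AND 1 = 1
g4 = a AND g3 = 1 AND 1 = 1
g5 = NOT g4 = NOT 1 = 0
So g5 = 0 as required.

a=1, b=1, c=1, d=0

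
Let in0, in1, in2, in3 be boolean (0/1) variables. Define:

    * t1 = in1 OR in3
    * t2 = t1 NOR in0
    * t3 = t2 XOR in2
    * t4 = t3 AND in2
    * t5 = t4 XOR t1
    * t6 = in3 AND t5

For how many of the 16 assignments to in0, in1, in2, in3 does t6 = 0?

12

t6 = in3 AND t5 must be 0, so at least one of in3, t5 is 0.
Enumerating the 16 input combinations, 12 give t6 = 0 and 4 give t6 = 1.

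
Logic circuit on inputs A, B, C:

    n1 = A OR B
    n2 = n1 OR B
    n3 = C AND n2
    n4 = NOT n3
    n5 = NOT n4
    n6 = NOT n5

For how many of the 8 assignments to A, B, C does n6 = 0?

n6 = NOT n5 must be 0, so n5 = 1.
n5 = NOT n4 must be 1, so n4 = 0.
Satisfying assignments:
  A=0, B=1, C=1
  A=1, B=0, C=1
  A=1, B=1, C=1

3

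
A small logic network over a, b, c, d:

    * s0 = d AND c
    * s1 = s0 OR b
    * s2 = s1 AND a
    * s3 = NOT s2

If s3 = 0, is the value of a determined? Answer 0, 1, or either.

s3 = NOT s2 must be 0, so s2 = 1.
s2 = s1 AND a must be 1, so both s1 = 1 and a = 1.
Every assignment with s3 = 0 has a = 1; there are 5 such assignment(s).

1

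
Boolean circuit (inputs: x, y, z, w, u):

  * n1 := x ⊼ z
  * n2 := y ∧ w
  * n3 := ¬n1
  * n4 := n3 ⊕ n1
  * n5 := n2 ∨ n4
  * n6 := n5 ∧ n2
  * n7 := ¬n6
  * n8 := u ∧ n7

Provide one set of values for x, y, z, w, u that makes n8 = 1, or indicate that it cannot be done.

n8 = u ∧ n7 must be 1, so both u = 1 and n7 = 1.
Check with x=0, y=1, z=0, w=0, u=1:
n1 = x ⊼ z = 0 ⊼ 0 = 1
n2 = y ∧ w = 1 ∧ 0 = 0
n3 = ¬n1 = ¬1 = 0
n4 = n3 ⊕ n1 = 0 ⊕ 1 = 1
n5 = n2 ∨ n4 = 0 ∨ 1 = 1
n6 = n5 ∧ n2 = 1 ∧ 0 = 0
n7 = ¬n6 = ¬0 = 1
n8 = u ∧ n7 = 1 ∧ 1 = 1
So n8 = 1 as required.

x=0, y=1, z=0, w=0, u=1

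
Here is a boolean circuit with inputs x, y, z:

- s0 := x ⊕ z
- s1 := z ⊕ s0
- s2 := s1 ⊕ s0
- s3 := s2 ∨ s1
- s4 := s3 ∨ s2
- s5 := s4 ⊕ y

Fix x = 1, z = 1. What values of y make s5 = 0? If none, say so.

Check with x = 1, z = 1 and y=1:
s0 = x ⊕ z = 1 ⊕ 1 = 0
s1 = z ⊕ s0 = 1 ⊕ 0 = 1
s2 = s1 ⊕ s0 = 1 ⊕ 0 = 1
s3 = s2 ∨ s1 = 1 ∨ 1 = 1
s4 = s3 ∨ s2 = 1 ∨ 1 = 1
s5 = s4 ⊕ y = 1 ⊕ 1 = 0
So s5 = 0.

y=1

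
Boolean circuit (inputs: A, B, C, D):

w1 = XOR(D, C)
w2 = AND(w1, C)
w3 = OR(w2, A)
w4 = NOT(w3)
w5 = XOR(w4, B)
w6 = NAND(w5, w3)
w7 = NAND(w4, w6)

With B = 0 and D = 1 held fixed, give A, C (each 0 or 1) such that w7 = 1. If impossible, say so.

A=1, C=1

w7 = NAND(w4, w6) must be 1, so at least one of w4, w6 is 0.
Check with B = 0 and D = 1 and A=1, C=1:
w1 = XOR(D, C) = XOR(1, 1) = 0
w2 = AND(w1, C) = AND(0, 1) = 0
w3 = OR(w2, A) = OR(0, 1) = 1
w4 = NOT(w3) = NOT 1 = 0
w5 = XOR(w4, B) = XOR(0, 0) = 0
w6 = NAND(w5, w3) = NAND(0, 1) = 1
w7 = NAND(w4, w6) = NAND(0, 1) = 1
So w7 = 1.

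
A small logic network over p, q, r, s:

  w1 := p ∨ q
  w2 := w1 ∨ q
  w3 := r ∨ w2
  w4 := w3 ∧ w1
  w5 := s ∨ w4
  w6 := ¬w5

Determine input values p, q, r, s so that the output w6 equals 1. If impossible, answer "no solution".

p=0 q=0 r=1 s=0

Check with p=0 q=0 r=1 s=0:
w1 = p ∨ q = 0 ∨ 0 = 0
w2 = w1 ∨ q = 0 ∨ 0 = 0
w3 = r ∨ w2 = 1 ∨ 0 = 1
w4 = w3 ∧ w1 = 1 ∧ 0 = 0
w5 = s ∨ w4 = 0 ∨ 0 = 0
w6 = ¬w5 = ¬0 = 1
So w6 = 1 as required.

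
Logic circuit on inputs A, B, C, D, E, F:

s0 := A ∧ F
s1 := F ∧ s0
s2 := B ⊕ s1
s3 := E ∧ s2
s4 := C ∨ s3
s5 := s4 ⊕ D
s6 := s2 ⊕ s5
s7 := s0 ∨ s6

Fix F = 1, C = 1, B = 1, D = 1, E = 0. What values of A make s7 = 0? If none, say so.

With F = 1, C = 1, B = 1, D = 1, E = 0 fixed, none of the 2 settings of A give s7 = 0.
For example, with A=0:
s0 = A ∧ F = 0 ∧ 1 = 0
s1 = F ∧ s0 = 1 ∧ 0 = 0
s2 = B ⊕ s1 = 1 ⊕ 0 = 1
s3 = E ∧ s2 = 0 ∧ 1 = 0
s4 = C ∨ s3 = 1 ∨ 0 = 1
s5 = s4 ⊕ D = 1 ⊕ 1 = 0
s6 = s2 ⊕ s5 = 1 ⊕ 0 = 1
s7 = s0 ∨ s6 = 0 ∨ 1 = 1
giving s7 = 1 ≠ 0.

no solution exists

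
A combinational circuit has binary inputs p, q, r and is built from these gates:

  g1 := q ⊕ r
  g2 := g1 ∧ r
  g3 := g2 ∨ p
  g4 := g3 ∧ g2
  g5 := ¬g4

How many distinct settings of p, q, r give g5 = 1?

g5 = ¬g4 must be 1, so g4 = 0.
g4 = g3 ∧ g2 must be 0, so at least one of g3, g2 is 0.
Satisfying assignments:
  p=0, q=0, r=0
  p=0, q=1, r=0
  p=0, q=1, r=1
  p=1, q=0, r=0
  p=1, q=1, r=0
  p=1, q=1, r=1

6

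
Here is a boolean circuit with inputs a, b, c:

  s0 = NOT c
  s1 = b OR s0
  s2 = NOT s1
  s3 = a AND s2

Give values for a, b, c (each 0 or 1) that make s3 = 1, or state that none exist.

a=1, b=0, c=1

Check with a=1, b=0, c=1:
s0 = NOT c = NOT 1 = 0
s1 = b OR s0 = 0 OR 0 = 0
s2 = NOT s1 = NOT 0 = 1
s3 = a AND s2 = 1 AND 1 = 1
So s3 = 1 as required.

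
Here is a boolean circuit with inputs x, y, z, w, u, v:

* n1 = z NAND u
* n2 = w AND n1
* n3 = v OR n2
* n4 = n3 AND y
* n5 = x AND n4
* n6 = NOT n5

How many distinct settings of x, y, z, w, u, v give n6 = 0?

n6 = NOT n5 must be 0, so n5 = 1.
n5 = x AND n4 must be 1, so both x = 1 and n4 = 1.
n4 = n3 AND y must be 1, so both n3 = 1 and y = 1.
Enumerating the 64 input combinations, 11 give n6 = 0 and 53 give n6 = 1.

11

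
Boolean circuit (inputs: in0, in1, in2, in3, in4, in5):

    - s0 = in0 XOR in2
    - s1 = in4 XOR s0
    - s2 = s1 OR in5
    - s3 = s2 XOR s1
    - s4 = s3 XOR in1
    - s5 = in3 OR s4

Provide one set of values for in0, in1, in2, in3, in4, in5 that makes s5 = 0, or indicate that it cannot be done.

s5 = in3 OR s4 must be 0, so both in3 = 0 and s4 = 0.
Check with in0=1, in1=0, in2=0, in3=0, in4=0, in5=0:
s0 = in0 XOR in2 = 1 XOR 0 = 1
s1 = in4 XOR s0 = 0 XOR 1 = 1
s2 = s1 OR in5 = 1 OR 0 = 1
s3 = s2 XOR s1 = 1 XOR 1 = 0
s4 = s3 XOR in1 = 0 XOR 0 = 0
s5 = in3 OR s4 = 0 OR 0 = 0
So s5 = 0 as required.

in0=1, in1=0, in2=0, in3=0, in4=0, in5=0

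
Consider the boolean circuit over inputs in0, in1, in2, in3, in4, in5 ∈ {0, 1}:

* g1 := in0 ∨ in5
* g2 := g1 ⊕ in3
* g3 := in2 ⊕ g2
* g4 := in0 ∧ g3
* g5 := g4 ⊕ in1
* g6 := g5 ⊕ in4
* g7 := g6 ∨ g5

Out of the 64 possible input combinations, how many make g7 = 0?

g7 = g6 ∨ g5 must be 0, so both g6 = 0 and g5 = 0.
Enumerating the 64 input combinations, 16 give g7 = 0 and 48 give g7 = 1.

16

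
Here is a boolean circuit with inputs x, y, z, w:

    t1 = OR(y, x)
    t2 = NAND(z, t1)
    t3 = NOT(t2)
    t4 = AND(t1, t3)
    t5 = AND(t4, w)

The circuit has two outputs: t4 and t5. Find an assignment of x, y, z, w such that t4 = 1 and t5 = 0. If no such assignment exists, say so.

Check with x=1, y=1, z=1, w=0:
t1 = OR(y, x) = OR(1, 1) = 1
t2 = NAND(z, t1) = NAND(1, 1) = 0
t3 = NOT(t2) = NOT 0 = 1
t4 = AND(t1, t3) = AND(1, 1) = 1
t5 = AND(t4, w) = AND(1, 0) = 0
So t4 = 1 and t5 = 0.

x=1, y=1, z=1, w=0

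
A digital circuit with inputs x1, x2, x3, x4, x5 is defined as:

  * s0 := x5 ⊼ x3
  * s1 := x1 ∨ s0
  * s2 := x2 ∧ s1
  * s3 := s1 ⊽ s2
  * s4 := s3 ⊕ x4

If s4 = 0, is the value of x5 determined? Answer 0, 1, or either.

Both values of x5 occur among assignments with s4 = 0:
  x5=0: x1=0, x2=0, x3=0, x4=0, x5=0
  x5=1: x1=0, x2=0, x3=0, x4=0, x5=1

either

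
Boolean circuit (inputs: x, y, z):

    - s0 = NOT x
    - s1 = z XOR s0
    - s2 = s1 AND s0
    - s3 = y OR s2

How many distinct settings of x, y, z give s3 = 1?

s3 = y OR s2 must be 1, so at least one of y, s2 is 1.
Satisfying assignments:
  x=0, y=0, z=0
  x=0, y=1, z=0
  x=0, y=1, z=1
  x=1, y=1, z=0
  x=1, y=1, z=1

5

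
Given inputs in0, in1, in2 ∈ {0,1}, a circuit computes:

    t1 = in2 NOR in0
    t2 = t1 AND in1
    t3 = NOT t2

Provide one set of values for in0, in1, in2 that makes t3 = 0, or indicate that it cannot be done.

in0=0, in1=1, in2=0

Check with in0=0, in1=1, in2=0:
t1 = in2 NOR in0 = 0 NOR 0 = 1
t2 = t1 AND in1 = 1 AND 1 = 1
t3 = NOT t2 = NOT 1 = 0
So t3 = 0 as required.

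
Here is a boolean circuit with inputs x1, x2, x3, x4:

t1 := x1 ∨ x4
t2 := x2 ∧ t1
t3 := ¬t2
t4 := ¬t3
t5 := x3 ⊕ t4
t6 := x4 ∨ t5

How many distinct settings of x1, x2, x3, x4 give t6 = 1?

12

t6 = x4 ∨ t5 must be 1, so at least one of x4, t5 is 1.
Enumerating the 16 input combinations, 12 give t6 = 1 and 4 give t6 = 0.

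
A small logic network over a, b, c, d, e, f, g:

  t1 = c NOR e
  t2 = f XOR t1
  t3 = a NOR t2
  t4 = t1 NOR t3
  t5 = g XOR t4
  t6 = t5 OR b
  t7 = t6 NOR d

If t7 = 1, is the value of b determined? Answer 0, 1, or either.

0

t7 = t6 NOR d must be 1, so both t6 = 0 and d = 0.
t6 = t5 OR b must be 0, so both t5 = 0 and b = 0.
Every assignment with t7 = 1 has b = 0; there are 16 such assignment(s).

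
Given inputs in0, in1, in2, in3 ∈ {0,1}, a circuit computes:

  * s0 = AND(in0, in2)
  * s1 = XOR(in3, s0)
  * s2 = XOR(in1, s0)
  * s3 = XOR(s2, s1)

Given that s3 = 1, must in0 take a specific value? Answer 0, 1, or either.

Both values of in0 occur among assignments with s3 = 1:
  in0=0: in0=0, in1=0, in2=0, in3=1
  in0=1: in0=1, in1=0, in2=0, in3=1

either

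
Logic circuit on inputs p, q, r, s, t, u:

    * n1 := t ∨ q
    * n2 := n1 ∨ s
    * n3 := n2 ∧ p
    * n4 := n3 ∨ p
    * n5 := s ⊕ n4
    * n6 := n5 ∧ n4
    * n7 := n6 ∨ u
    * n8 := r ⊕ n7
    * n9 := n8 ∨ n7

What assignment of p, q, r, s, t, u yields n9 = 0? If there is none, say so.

Check with p=0, q=1, r=0, s=1, t=0, u=0:
n1 = t ∨ q = 0 ∨ 1 = 1
n2 = n1 ∨ s = 1 ∨ 1 = 1
n3 = n2 ∧ p = 1 ∧ 0 = 0
n4 = n3 ∨ p = 0 ∨ 0 = 0
n5 = s ⊕ n4 = 1 ⊕ 0 = 1
n6 = n5 ∧ n4 = 1 ∧ 0 = 0
n7 = n6 ∨ u = 0 ∨ 0 = 0
n8 = r ⊕ n7 = 0 ⊕ 0 = 0
n9 = n8 ∨ n7 = 0 ∨ 0 = 0
So n9 = 0 as required.

p=0, q=1, r=0, s=1, t=0, u=0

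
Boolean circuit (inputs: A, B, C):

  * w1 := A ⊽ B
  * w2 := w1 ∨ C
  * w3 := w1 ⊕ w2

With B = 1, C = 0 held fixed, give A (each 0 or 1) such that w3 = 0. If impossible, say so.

A=1

w3 = w1 ⊕ w2 must be 0, so w1 and w2 are equal.
Check with B = 1, C = 0 and A=1:
w1 = A ⊽ B = 1 ⊽ 1 = 0
w2 = w1 ∨ C = 0 ∨ 0 = 0
w3 = w1 ⊕ w2 = 0 ⊕ 0 = 0
So w3 = 0.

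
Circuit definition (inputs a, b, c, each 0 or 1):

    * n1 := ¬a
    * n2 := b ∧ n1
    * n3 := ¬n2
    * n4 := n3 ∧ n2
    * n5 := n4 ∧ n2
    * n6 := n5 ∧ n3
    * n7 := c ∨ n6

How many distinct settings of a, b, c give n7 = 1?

4

n7 = c ∨ n6 must be 1, so at least one of c, n6 is 1.
Enumerating the 8 input combinations, 4 give n7 = 1 and 4 give n7 = 0.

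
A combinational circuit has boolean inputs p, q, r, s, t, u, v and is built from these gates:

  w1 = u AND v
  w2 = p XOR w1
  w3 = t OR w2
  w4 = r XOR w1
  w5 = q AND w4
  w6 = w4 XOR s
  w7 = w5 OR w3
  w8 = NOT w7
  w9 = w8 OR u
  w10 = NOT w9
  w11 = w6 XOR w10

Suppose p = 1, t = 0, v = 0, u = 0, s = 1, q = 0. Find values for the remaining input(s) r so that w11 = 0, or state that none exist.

w11 = w6 XOR w10 must be 0, so w6 and w10 are equal.
Check with p = 1, t = 0, v = 0, u = 0, s = 1, q = 0 and r=0:
w1 = u AND v = 0 AND 0 = 0
w2 = p XOR w1 = 1 XOR 0 = 1
w3 = t OR w2 = 0 OR 1 = 1
w4 = r XOR w1 = 0 XOR 0 = 0
w5 = q AND w4 = 0 AND 0 = 0
w6 = w4 XOR s = 0 XOR 1 = 1
w7 = w5 OR w3 = 0 OR 1 = 1
w8 = NOT w7 = NOT 1 = 0
w9 = w8 OR u = 0 OR 0 = 0
w10 = NOT w9 = NOT 0 = 1
w11 = w6 XOR w10 = 1 XOR 1 = 0
So w11 = 0.

r=0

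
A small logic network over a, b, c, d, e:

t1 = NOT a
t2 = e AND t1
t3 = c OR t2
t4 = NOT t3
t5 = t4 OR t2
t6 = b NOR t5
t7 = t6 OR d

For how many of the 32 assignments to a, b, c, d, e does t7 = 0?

t7 = t6 OR d must be 0, so both t6 = 0 and d = 0.
Enumerating the 32 input combinations, 13 give t7 = 0 and 19 give t7 = 1.

13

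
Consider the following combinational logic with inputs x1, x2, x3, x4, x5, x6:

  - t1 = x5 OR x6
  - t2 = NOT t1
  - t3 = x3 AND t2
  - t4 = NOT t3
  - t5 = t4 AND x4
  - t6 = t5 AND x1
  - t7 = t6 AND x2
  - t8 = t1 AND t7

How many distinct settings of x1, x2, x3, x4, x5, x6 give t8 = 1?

6

t8 = t1 AND t7 must be 1, so both t1 = 1 and t7 = 1.
Satisfying assignments:
  x1=1, x2=1, x3=0, x4=1, x5=0, x6=1
  x1=1, x2=1, x3=0, x4=1, x5=1, x6=0
  x1=1, x2=1, x3=0, x4=1, x5=1, x6=1
  x1=1, x2=1, x3=1, x4=1, x5=0, x6=1
  x1=1, x2=1, x3=1, x4=1, x5=1, x6=0
  x1=1, x2=1, x3=1, x4=1, x5=1, x6=1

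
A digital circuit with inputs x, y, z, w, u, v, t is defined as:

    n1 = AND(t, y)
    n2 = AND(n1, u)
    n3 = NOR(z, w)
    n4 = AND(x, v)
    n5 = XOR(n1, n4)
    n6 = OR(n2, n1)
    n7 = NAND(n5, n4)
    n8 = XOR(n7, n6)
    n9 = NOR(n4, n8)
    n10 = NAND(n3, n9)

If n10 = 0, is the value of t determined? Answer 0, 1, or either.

1

n10 = NAND(n3, n9) must be 0, so both n3 = 1 and n9 = 1.
n3 = NOR(z, w) must be 1, so both z = 0 and w = 0.
Every assignment with n10 = 0 has t = 1; there are 6 such assignment(s).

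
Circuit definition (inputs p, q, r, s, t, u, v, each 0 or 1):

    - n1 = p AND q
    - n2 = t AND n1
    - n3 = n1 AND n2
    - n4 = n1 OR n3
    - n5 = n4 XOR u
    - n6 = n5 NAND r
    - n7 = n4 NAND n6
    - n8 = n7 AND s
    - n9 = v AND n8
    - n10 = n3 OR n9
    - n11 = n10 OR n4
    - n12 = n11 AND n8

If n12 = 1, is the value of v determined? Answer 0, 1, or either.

Both values of v occur among assignments with n12 = 1:
  v=0: p=1, q=1, r=1, s=1, t=0, u=0, v=0
  v=1: p=0, q=0, r=0, s=1, t=0, u=0, v=1

either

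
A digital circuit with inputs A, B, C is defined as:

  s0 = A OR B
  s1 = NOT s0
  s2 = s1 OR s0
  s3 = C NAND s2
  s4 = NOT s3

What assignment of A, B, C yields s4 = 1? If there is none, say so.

A=1, B=0, C=1

Check with A=1, B=0, C=1:
s0 = A OR B = 1 OR 0 = 1
s1 = NOT s0 = NOT 1 = 0
s2 = s1 OR s0 = 0 OR 1 = 1
s3 = C NAND s2 = 1 NAND 1 = 0
s4 = NOT s3 = NOT 0 = 1
So s4 = 1 as required.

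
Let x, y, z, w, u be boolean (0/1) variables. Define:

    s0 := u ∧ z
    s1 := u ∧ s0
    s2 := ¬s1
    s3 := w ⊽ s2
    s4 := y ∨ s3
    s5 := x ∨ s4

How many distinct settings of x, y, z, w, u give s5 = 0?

7

s5 = x ∨ s4 must be 0, so both x = 0 and s4 = 0.
s4 = y ∨ s3 must be 0, so both y = 0 and s3 = 0.
Enumerating the 32 input combinations, 7 give s5 = 0 and 25 give s5 = 1.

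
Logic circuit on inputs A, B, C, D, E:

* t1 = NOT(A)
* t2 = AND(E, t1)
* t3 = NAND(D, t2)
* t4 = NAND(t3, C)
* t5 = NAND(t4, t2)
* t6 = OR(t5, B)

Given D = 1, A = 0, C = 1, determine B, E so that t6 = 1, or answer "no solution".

Check with D = 1, A = 0, C = 1 and B=0, E=0:
t1 = NOT(A) = NOT 0 = 1
t2 = AND(E, t1) = AND(0, 1) = 0
t3 = NAND(D, t2) = NAND(1, 0) = 1
t4 = NAND(t3, C) = NAND(1, 1) = 0
t5 = NAND(t4, t2) = NAND(0, 0) = 1
t6 = OR(t5, B) = OR(1, 0) = 1
So t6 = 1.

B=0, E=0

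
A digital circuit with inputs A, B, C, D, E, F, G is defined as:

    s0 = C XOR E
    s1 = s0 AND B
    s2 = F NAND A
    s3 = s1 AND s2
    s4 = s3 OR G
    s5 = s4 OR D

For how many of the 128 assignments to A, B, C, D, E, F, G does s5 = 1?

102

s5 = s4 OR D must be 1, so at least one of s4, D is 1.
Enumerating the 128 input combinations, 102 give s5 = 1 and 26 give s5 = 0.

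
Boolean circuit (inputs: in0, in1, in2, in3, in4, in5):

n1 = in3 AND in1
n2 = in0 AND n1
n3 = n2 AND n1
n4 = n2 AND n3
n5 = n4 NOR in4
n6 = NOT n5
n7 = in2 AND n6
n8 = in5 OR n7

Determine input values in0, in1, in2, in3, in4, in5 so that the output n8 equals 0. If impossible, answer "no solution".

in0=0, in1=1, in2=1, in3=1, in4=0, in5=0

Check with in0=0, in1=1, in2=1, in3=1, in4=0, in5=0:
n1 = in3 AND in1 = 1 AND 1 = 1
n2 = in0 AND n1 = 0 AND 1 = 0
n3 = n2 AND n1 = 0 AND 1 = 0
n4 = n2 AND n3 = 0 AND 0 = 0
n5 = n4 NOR in4 = 0 NOR 0 = 1
n6 = NOT n5 = NOT 1 = 0
n7 = in2 AND n6 = 1 AND 0 = 0
n8 = in5 OR n7 = 0 OR 0 = 0
So n8 = 0 as required.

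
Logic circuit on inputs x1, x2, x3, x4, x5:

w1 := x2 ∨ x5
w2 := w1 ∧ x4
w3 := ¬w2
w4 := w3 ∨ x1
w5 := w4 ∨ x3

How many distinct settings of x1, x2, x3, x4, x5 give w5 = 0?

w5 = w4 ∨ x3 must be 0, so both w4 = 0 and x3 = 0.
w4 = w3 ∨ x1 must be 0, so both w3 = 0 and x1 = 0.
Satisfying assignments:
  x1=0, x2=0, x3=0, x4=1, x5=1
  x1=0, x2=1, x3=0, x4=1, x5=0
  x1=0, x2=1, x3=0, x4=1, x5=1

3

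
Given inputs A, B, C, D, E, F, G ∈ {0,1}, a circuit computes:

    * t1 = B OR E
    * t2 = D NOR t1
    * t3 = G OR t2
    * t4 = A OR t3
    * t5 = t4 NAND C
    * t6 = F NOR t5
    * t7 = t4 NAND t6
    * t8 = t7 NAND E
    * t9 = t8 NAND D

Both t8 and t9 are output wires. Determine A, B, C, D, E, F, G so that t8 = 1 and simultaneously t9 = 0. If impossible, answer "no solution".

Check with A=1, B=0, C=0, D=1, E=0, F=1, G=0:
t1 = B OR E = 0 OR 0 = 0
t2 = D NOR t1 = 1 NOR 0 = 0
t3 = G OR t2 = 0 OR 0 = 0
t4 = A OR t3 = 1 OR 0 = 1
t5 = t4 NAND C = 1 NAND 0 = 1
t6 = F NOR t5 = 1 NOR 1 = 0
t7 = t4 NAND t6 = 1 NAND 0 = 1
t8 = t7 NAND E = 1 NAND 0 = 1
t9 = t8 NAND D = 1 NAND 1 = 0
So t8 = 1 and t9 = 0.

A=1, B=0, C=0, D=1, E=0, F=1, G=0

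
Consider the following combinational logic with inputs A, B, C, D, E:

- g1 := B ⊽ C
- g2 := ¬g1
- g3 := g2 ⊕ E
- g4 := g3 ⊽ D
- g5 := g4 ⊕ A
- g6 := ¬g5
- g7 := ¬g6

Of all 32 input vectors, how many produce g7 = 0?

16

g7 = ¬g6 must be 0, so g6 = 1.
Enumerating the 32 input combinations, 16 give g7 = 0 and 16 give g7 = 1.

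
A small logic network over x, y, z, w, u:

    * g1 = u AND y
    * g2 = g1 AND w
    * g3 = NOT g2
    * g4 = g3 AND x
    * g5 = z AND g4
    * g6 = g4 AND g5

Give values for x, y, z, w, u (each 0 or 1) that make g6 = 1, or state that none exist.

x=1, y=0, z=1, w=1, u=1

g6 = g4 AND g5 must be 1, so both g4 = 1 and g5 = 1.
g4 = g3 AND x must be 1, so both g3 = 1 and x = 1.
g5 = z AND g4 must be 1, so both z = 1 and g4 = 1.
Check with x=1, y=0, z=1, w=1, u=1:
g1 = u AND y = 1 AND 0 = 0
g2 = g1 AND w = 0 AND 1 = 0
g3 = NOT g2 = NOT 0 = 1
g4 = g3 AND x = 1 AND 1 = 1
g5 = z AND g4 = 1 AND 1 = 1
g6 = g4 AND g5 = 1 AND 1 = 1
So g6 = 1 as required.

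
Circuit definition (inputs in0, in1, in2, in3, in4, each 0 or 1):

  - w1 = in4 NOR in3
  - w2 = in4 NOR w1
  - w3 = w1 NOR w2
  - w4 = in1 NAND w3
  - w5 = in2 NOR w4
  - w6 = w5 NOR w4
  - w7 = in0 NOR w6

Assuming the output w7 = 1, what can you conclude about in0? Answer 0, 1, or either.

0

w7 = in0 NOR w6 must be 1, so both in0 = 0 and w6 = 0.
w6 = w5 NOR w4 must be 0, so at least one of w5, w4 is 1.
Every assignment with w7 = 1 has in0 = 0; there are 14 such assignment(s).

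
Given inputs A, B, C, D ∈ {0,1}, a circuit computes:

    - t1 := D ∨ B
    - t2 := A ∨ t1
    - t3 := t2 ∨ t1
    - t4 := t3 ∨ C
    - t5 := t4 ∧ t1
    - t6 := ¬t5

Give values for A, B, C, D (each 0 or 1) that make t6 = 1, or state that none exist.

A=0 B=0 C=1 D=0

t6 = ¬t5 must be 1, so t5 = 0.
Check with A=0 B=0 C=1 D=0:
t1 = D ∨ B = 0 ∨ 0 = 0
t2 = A ∨ t1 = 0 ∨ 0 = 0
t3 = t2 ∨ t1 = 0 ∨ 0 = 0
t4 = t3 ∨ C = 0 ∨ 1 = 1
t5 = t4 ∧ t1 = 1 ∧ 0 = 0
t6 = ¬t5 = ¬0 = 1
So t6 = 1 as required.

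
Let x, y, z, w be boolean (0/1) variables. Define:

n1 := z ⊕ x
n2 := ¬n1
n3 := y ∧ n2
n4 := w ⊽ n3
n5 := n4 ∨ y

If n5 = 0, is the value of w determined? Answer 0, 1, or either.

1

n5 = n4 ∨ y must be 0, so both n4 = 0 and y = 0.
n4 = w ⊽ n3 must be 0, so at least one of w, n3 is 1.
Every assignment with n5 = 0 has w = 1; there are 4 such assignment(s).
  x=0, y=0, z=0, w=1
  x=0, y=0, z=1, w=1
  x=1, y=0, z=0, w=1
  x=1, y=0, z=1, w=1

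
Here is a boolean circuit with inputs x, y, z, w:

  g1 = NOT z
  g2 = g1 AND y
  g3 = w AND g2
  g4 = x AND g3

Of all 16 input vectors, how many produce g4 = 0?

g4 = x AND g3 must be 0, so at least one of x, g3 is 0.
Enumerating the 16 input combinations, 15 give g4 = 0 and 1 give g4 = 1.

15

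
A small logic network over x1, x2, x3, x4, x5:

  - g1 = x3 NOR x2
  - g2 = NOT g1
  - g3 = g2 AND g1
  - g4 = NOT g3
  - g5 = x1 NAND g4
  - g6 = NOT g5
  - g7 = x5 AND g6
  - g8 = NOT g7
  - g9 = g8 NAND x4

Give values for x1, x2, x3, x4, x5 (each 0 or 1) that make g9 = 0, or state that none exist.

x1=0, x2=0, x3=0, x4=1, x5=1

g9 = g8 NAND x4 must be 0, so both g8 = 1 and x4 = 1.
Check with x1=0, x2=0, x3=0, x4=1, x5=1:
g1 = x3 NOR x2 = 0 NOR 0 = 1
g2 = NOT g1 = NOT 1 = 0
g3 = g2 AND g1 = 0 AND 1 = 0
g4 = NOT g3 = NOT 0 = 1
g5 = x1 NAND g4 = 0 NAND 1 = 1
g6 = NOT g5 = NOT 1 = 0
g7 = x5 AND g6 = 1 AND 0 = 0
g8 = NOT g7 = NOT 0 = 1
g9 = g8 NAND x4 = 1 NAND 1 = 0
So g9 = 0 as required.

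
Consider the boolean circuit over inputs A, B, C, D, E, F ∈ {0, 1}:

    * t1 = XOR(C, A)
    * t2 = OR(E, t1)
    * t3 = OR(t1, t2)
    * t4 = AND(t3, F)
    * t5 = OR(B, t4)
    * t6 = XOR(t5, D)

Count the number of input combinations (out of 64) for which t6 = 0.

t6 = XOR(t5, D) must be 0, so t5 and D are equal.
Enumerating the 64 input combinations, 32 give t6 = 0 and 32 give t6 = 1.

32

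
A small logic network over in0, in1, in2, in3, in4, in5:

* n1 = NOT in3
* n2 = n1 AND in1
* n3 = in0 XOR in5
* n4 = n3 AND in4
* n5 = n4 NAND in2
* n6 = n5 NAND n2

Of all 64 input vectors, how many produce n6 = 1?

n6 = n5 NAND n2 must be 1, so at least one of n5, n2 is 0.
Enumerating the 64 input combinations, 50 give n6 = 1 and 14 give n6 = 0.

50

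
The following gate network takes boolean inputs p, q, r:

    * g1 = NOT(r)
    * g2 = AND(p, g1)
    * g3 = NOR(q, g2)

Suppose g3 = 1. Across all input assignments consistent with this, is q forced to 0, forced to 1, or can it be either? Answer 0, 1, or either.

0

g3 = NOR(q, g2) must be 1, so both q = 0 and g2 = 0.
g2 = AND(p, g1) must be 0, so at least one of p, g1 is 0.
Every assignment with g3 = 1 has q = 0; there are 3 such assignment(s).
  p=0, q=0, r=0
  p=0, q=0, r=1
  p=1, q=0, r=1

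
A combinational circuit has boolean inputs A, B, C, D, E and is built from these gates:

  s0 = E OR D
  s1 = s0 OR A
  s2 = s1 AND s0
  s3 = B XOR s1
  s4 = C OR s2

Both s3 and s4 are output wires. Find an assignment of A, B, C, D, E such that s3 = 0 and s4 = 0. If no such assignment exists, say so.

Check with A=0, B=0, C=0, D=0, E=0:
s0 = E OR D = 0 OR 0 = 0
s1 = s0 OR A = 0 OR 0 = 0
s2 = s1 AND s0 = 0 AND 0 = 0
s3 = B XOR s1 = 0 XOR 0 = 0
s4 = C OR s2 = 0 OR 0 = 0
So s3 = 0 and s4 = 0.

A=0, B=0, C=0, D=0, E=0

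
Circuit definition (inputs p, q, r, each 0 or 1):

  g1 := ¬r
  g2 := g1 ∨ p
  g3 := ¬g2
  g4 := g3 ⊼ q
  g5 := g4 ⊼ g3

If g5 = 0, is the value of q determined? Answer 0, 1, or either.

0

g5 = g4 ⊼ g3 must be 0, so both g4 = 1 and g3 = 1.
g4 = g3 ⊼ q must be 1, so at least one of g3, q is 0.
Every assignment with g5 = 0 has q = 0; there are 1 such assignment(s).
  p=0, q=0, r=1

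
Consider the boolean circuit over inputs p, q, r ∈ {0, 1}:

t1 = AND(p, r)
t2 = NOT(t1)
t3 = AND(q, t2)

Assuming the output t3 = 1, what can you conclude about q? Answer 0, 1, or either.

1

t3 = AND(q, t2) must be 1, so both q = 1 and t2 = 1.
t2 = NOT(t1) must be 1, so t1 = 0.
Every assignment with t3 = 1 has q = 1; there are 3 such assignment(s).
  p=0, q=1, r=0
  p=0, q=1, r=1
  p=1, q=1, r=0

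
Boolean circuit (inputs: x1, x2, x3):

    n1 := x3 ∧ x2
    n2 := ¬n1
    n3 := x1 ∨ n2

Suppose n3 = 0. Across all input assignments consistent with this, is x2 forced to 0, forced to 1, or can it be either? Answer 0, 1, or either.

n3 = x1 ∨ n2 must be 0, so both x1 = 0 and n2 = 0.
n2 = ¬n1 must be 0, so n1 = 1.
n1 = x3 ∧ x2 must be 1, so both x3 = 1 and x2 = 1.
Every assignment with n3 = 0 has x2 = 1; there are 1 such assignment(s).
  x1=0, x2=1, x3=1

1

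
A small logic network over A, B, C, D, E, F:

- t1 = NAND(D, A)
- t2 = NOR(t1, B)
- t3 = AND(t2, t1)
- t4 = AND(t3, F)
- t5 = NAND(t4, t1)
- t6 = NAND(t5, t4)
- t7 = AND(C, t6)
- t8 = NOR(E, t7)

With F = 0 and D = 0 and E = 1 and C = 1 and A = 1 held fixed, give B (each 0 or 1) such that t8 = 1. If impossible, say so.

no solution exists

With F = 0 and D = 0 and E = 1 and C = 1 and A = 1 fixed, none of the 2 settings of B give t8 = 1.
For example, with B=0:
t1 = NAND(D, A) = NAND(0, 1) = 1
t2 = NOR(t1, B) = NOR(1, 0) = 0
t3 = AND(t2, t1) = AND(0, 1) = 0
t4 = AND(t3, F) = AND(0, 0) = 0
t5 = NAND(t4, t1) = NAND(0, 1) = 1
t6 = NAND(t5, t4) = NAND(1, 0) = 1
t7 = AND(C, t6) = AND(1, 1) = 1
t8 = NOR(E, t7) = NOR(1, 1) = 0
giving t8 = 0 ≠ 1.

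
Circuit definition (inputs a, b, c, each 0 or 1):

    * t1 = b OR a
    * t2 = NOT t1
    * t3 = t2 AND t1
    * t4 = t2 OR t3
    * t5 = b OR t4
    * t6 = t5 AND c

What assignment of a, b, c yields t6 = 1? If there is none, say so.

a=0, b=0, c=1

t6 = t5 AND c must be 1, so both t5 = 1 and c = 1.
t5 = b OR t4 must be 1, so at least one of b, t4 is 1.
Check with a=0, b=0, c=1:
t1 = b OR a = 0 OR 0 = 0
t2 = NOT t1 = NOT 0 = 1
t3 = t2 AND t1 = 1 AND 0 = 0
t4 = t2 OR t3 = 1 OR 0 = 1
t5 = b OR t4 = 0 OR 1 = 1
t6 = t5 AND c = 1 AND 1 = 1
So t6 = 1 as required.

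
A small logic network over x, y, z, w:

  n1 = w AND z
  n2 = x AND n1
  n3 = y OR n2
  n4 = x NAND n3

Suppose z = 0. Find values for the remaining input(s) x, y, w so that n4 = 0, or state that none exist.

x=1, y=1, w=0

n4 = x NAND n3 must be 0, so both x = 1 and n3 = 1.
n3 = y OR n2 must be 1, so at least one of y, n2 is 1.
Check with z = 0 and x=1, y=1, w=0:
n1 = w AND z = 0 AND 0 = 0
n2 = x AND n1 = 1 AND 0 = 0
n3 = y OR n2 = 1 OR 0 = 1
n4 = x NAND n3 = 1 NAND 1 = 0
So n4 = 0.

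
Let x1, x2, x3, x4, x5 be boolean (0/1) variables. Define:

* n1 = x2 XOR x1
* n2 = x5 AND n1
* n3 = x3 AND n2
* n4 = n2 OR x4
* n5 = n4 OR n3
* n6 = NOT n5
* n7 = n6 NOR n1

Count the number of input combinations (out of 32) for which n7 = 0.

n7 = n6 NOR n1 must be 0, so at least one of n6, n1 is 1.
Enumerating the 32 input combinations, 24 give n7 = 0 and 8 give n7 = 1.

24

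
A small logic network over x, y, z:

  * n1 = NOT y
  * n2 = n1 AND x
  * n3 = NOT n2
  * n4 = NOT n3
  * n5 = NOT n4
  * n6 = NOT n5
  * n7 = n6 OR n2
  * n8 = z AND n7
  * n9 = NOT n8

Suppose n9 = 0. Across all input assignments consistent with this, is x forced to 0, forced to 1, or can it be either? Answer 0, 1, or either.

1

n9 = NOT n8 must be 0, so n8 = 1.
n8 = z AND n7 must be 1, so both z = 1 and n7 = 1.
n7 = n6 OR n2 must be 1, so at least one of n6, n2 is 1.
Every assignment with n9 = 0 has x = 1; there are 1 such assignment(s).
  x=1, y=0, z=1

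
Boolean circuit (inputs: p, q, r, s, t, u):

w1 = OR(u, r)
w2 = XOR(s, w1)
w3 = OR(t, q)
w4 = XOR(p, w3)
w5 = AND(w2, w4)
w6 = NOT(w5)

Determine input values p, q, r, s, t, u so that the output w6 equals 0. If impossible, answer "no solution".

p=1, q=0, r=1, s=0, t=0, u=0

Check with p=1, q=0, r=1, s=0, t=0, u=0:
w1 = OR(u, r) = OR(0, 1) = 1
w2 = XOR(s, w1) = XOR(0, 1) = 1
w3 = OR(t, q) = OR(0, 0) = 0
w4 = XOR(p, w3) = XOR(1, 0) = 1
w5 = AND(w2, w4) = AND(1, 1) = 1
w6 = NOT(w5) = NOT 1 = 0
So w6 = 0 as required.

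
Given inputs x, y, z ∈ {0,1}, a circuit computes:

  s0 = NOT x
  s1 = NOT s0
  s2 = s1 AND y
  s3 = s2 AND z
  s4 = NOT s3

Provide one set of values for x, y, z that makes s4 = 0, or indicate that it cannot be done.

x=1, y=1, z=1

s4 = NOT s3 must be 0, so s3 = 1.
s3 = s2 AND z must be 1, so both s2 = 1 and z = 1.
s2 = s1 AND y must be 1, so both s1 = 1 and y = 1.
Check with x=1, y=1, z=1:
s0 = NOT x = NOT 1 = 0
s1 = NOT s0 = NOT 0 = 1
s2 = s1 AND y = 1 AND 1 = 1
s3 = s2 AND z = 1 AND 1 = 1
s4 = NOT s3 = NOT 1 = 0
So s4 = 0 as required.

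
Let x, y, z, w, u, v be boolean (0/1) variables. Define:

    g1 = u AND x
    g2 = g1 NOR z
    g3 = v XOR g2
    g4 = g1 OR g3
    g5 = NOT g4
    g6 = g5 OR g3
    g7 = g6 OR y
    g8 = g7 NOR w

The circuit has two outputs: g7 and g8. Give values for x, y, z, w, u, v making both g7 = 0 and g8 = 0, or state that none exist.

x=1, y=0, z=1, w=1, u=1, v=0

Check with x=1, y=0, z=1, w=1, u=1, v=0:
g1 = u AND x = 1 AND 1 = 1
g2 = g1 NOR z = 1 NOR 1 = 0
g3 = v XOR g2 = 0 XOR 0 = 0
g4 = g1 OR g3 = 1 OR 0 = 1
g5 = NOT g4 = NOT 1 = 0
g6 = g5 OR g3 = 0 OR 0 = 0
g7 = g6 OR y = 0 OR 0 = 0
g8 = g7 NOR w = 0 NOR 1 = 0
So g7 = 0 and g8 = 0.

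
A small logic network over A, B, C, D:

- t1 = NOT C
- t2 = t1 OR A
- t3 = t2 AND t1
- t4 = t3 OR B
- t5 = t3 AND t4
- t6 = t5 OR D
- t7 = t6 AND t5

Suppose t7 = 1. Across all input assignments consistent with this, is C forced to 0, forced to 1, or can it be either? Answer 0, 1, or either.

0

t7 = t6 AND t5 must be 1, so both t6 = 1 and t5 = 1.
Every assignment with t7 = 1 has C = 0; there are 8 such assignment(s).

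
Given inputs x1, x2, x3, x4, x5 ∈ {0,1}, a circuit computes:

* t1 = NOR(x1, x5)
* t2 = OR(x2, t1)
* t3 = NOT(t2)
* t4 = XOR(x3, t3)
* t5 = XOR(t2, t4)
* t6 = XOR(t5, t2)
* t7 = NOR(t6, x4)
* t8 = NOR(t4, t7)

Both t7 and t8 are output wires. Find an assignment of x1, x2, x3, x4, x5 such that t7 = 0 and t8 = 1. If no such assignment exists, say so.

Check with x1=0, x2=1, x3=0, x4=1, x5=1:
t1 = NOR(x1, x5) = NOR(0, 1) = 0
t2 = OR(x2, t1) = OR(1, 0) = 1
t3 = NOT(t2) = NOT 1 = 0
t4 = XOR(x3, t3) = XOR(0, 0) = 0
t5 = XOR(t2, t4) = XOR(1, 0) = 1
t6 = XOR(t5, t2) = XOR(1, 1) = 0
t7 = NOR(t6, x4) = NOR(0, 1) = 0
t8 = NOR(t4, t7) = NOR(0, 0) = 1
So t7 = 0 and t8 = 1.

x1=0, x2=1, x3=0, x4=1, x5=1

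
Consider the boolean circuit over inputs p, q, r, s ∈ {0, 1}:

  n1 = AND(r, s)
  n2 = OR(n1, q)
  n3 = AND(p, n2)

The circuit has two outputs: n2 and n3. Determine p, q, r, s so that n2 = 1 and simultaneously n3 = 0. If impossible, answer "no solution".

p=0 q=0 r=1 s=1

Check with p=0 q=0 r=1 s=1:
n1 = AND(r, s) = AND(1, 1) = 1
n2 = OR(n1, q) = OR(1, 0) = 1
n3 = AND(p, n2) = AND(0, 1) = 0
So n2 = 1 and n3 = 0.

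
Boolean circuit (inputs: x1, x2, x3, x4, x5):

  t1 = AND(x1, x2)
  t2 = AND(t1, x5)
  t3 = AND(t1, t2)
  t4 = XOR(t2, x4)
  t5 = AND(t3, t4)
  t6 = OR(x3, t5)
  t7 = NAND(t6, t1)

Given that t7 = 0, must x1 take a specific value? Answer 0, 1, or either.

t7 = NAND(t6, t1) must be 0, so both t6 = 1 and t1 = 1.
t6 = OR(x3, t5) must be 1, so at least one of x3, t5 is 1.
t1 = AND(x1, x2) must be 1, so both x1 = 1 and x2 = 1.
Every assignment with t7 = 0 has x1 = 1; there are 5 such assignment(s).

1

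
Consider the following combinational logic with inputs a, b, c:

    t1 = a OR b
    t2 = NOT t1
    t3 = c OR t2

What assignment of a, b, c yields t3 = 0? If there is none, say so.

a=0, b=1, c=0

t3 = c OR t2 must be 0, so both c = 0 and t2 = 0.
t2 = NOT t1 must be 0, so t1 = 1.
t1 = a OR b must be 1, so at least one of a, b is 1.
Check with a=0, b=1, c=0:
t1 = a OR b = 0 OR 1 = 1
t2 = NOT t1 = NOT 1 = 0
t3 = c OR t2 = 0 OR 0 = 0
So t3 = 0 as required.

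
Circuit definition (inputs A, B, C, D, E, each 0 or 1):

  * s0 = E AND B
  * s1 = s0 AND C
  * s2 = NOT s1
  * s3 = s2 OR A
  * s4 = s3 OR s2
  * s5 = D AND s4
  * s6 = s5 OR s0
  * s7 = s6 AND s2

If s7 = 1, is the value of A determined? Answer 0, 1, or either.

either

Both values of A occur among assignments with s7 = 1:
  A=0: A=0, B=0, C=0, D=1, E=0
  A=1: A=1, B=0, C=0, D=1, E=0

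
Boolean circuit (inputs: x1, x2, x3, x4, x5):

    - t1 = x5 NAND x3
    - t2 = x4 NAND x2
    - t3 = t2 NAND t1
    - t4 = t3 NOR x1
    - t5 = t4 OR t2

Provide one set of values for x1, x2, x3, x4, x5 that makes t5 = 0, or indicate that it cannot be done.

t5 = t4 OR t2 must be 0, so both t4 = 0 and t2 = 0.
Check with x1=1, x2=1, x3=1, x4=1, x5=0:
t1 = x5 NAND x3 = 0 NAND 1 = 1
t2 = x4 NAND x2 = 1 NAND 1 = 0
t3 = t2 NAND t1 = 0 NAND 1 = 1
t4 = t3 NOR x1 = 1 NOR 1 = 0
t5 = t4 OR t2 = 0 OR 0 = 0
So t5 = 0 as required.

x1=1, x2=1, x3=1, x4=1, x5=0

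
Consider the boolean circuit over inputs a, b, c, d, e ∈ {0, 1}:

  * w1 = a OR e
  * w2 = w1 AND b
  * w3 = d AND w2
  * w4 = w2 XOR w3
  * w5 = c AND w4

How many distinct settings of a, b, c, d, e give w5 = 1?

3

w5 = c AND w4 must be 1, so both c = 1 and w4 = 1.
Enumerating the 32 input combinations, 3 give w5 = 1 and 29 give w5 = 0.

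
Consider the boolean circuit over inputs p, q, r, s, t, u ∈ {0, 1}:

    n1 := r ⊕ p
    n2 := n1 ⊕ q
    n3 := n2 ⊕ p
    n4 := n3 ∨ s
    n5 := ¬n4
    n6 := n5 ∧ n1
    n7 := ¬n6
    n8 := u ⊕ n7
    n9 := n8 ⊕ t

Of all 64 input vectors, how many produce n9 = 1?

n9 = n8 ⊕ t must be 1, so n8 and t differ.
Enumerating the 64 input combinations, 32 give n9 = 1 and 32 give n9 = 0.

32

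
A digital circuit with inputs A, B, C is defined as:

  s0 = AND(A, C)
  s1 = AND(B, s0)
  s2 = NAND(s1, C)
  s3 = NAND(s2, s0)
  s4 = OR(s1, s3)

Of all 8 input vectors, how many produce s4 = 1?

7

s4 = OR(s1, s3) must be 1, so at least one of s1, s3 is 1.
Enumerating the 8 input combinations, 7 give s4 = 1 and 1 give s4 = 0.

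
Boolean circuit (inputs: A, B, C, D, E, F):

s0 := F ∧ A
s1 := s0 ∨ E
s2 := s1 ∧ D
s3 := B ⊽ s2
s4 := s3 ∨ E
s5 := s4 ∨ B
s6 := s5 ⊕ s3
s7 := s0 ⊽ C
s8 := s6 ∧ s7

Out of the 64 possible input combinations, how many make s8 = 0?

49

s8 = s6 ∧ s7 must be 0, so at least one of s6, s7 is 0.
Enumerating the 64 input combinations, 49 give s8 = 0 and 15 give s8 = 1.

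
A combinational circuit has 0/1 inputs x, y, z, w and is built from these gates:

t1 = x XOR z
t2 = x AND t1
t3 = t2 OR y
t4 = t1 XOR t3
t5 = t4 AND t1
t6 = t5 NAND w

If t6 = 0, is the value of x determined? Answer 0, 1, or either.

t6 = t5 NAND w must be 0, so both t5 = 1 and w = 1.
t5 = t4 AND t1 must be 1, so both t4 = 1 and t1 = 1.
Every assignment with t6 = 0 has x = 0; there are 1 such assignment(s).
  x=0, y=0, z=1, w=1

0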